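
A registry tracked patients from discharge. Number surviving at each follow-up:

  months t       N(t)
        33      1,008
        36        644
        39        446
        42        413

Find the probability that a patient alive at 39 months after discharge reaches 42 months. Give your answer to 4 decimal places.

0.9260

The conditional survival probability is N(42)/N(39) = 413/446 = 0.926009.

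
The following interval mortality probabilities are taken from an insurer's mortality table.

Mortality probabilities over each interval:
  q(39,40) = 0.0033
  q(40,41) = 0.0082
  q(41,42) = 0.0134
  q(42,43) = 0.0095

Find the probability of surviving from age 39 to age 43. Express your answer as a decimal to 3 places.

The overall survival probability is (1 − 0.0033) × (1 − 0.0082) × (1 − 0.0134) × (1 − 0.0095).
= 0.9967 × 0.9918 × 0.9866 × 0.9905 = 0.966016.

0.966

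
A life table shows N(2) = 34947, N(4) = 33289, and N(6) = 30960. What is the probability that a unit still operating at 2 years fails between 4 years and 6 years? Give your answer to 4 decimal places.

This is the probability of reaching 4 but not 6, conditional on being operational at 2: (N(4) − N(6)) / N(2).
= (33289 − 30960) / 34947 = 2329 / 34947 = 0.066644.

0.0666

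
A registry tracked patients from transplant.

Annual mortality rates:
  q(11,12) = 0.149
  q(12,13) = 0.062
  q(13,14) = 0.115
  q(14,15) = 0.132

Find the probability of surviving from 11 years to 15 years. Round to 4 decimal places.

0.6132

P(survive 11→15) = (1 − 0.149) × (1 − 0.062) × (1 − 0.115) × (1 − 0.132).
= 0.851 × 0.938 × 0.885 × 0.868 = 0.613190.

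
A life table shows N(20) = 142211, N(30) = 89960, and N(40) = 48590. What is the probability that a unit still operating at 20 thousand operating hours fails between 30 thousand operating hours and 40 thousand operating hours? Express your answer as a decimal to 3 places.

0.291

This is the probability of reaching 30 but not 40, conditional on being operational at 20: (N(30) − N(40)) / N(20).
= (89960 − 48590) / 142211 = 41370 / 142211 = 0.290906.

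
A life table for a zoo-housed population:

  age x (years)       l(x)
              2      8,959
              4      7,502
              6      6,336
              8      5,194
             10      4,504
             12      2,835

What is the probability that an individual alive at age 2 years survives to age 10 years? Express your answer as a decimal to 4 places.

0.5027

The conditional survival probability is l(10)/l(2) = 4,504/8,959 = 0.502735.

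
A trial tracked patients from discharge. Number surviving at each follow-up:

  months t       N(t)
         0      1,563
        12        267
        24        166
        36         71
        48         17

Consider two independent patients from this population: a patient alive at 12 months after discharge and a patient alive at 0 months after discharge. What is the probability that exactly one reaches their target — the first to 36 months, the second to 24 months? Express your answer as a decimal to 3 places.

p₁ = N(36)/N(12) = 71/267 = 0.265918; p₂ = N(24)/N(0) = 166/1,563 = 0.106206.
P(exactly one) = p₁(1−p₂) + (1−p₁)p₂ = 0.237676 + 0.077964 = 0.315640.

0.316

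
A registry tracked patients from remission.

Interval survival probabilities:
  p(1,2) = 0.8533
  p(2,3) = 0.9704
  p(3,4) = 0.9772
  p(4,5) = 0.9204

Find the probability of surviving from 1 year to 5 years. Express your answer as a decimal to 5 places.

0.74475

The overall survival probability is 0.8533 × 0.9704 × 0.9772 × 0.9204.
= 0.744754.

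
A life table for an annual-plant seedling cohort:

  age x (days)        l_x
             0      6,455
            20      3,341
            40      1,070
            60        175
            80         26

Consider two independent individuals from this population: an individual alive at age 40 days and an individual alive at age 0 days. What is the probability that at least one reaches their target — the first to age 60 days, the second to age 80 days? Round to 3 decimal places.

0.167

p₁ = l_60/l_40 = 175/1,070 = 0.163551; p₂ = l_80/l_0 = 26/6,455 = 0.004028.
P(at least one) = 1 − (1−p₁)(1−p₂) = 1 − 0.836449 × 0.995972 = 0.166920.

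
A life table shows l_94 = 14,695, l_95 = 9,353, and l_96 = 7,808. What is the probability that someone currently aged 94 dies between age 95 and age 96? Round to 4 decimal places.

0.1051

We want 1|1q94 = (l_95 − l_96)/l_94.
This is the probability of reaching 95 but not 96, conditional on being alive at 94: (l_95 − l_96) / l_94.
= (9,353 − 7,808) / 14,695 = 1,545 / 14,695 = 0.105138.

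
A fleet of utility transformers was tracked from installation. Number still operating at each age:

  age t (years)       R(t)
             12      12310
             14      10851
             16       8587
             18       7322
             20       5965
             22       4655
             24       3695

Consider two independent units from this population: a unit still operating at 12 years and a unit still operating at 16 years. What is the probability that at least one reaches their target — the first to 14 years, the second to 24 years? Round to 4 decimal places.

0.9325

p₁ = R(14)/R(12) = 10851/12310 = 0.881478; p₂ = R(24)/R(16) = 3695/8587 = 0.430302.
P(at least one) = 1 − (1−p₁)(1−p₂) = 1 − 0.118522 × 0.569698 = 0.932478.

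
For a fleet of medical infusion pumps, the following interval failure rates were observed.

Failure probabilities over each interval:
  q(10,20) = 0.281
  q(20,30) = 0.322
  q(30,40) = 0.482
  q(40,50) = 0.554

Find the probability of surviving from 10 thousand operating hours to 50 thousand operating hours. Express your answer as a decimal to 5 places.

The overall survival probability is (1 − 0.281) × (1 − 0.322) × (1 − 0.482) × (1 − 0.554).
= 0.719 × 0.678 × 0.518 × 0.446 = 0.112622.

0.11262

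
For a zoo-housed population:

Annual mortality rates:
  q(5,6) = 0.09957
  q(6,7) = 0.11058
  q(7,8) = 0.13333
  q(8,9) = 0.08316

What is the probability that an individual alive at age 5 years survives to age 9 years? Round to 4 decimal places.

0.6364

P(survive 5→9) = (1 − 0.09957) × (1 − 0.11058) × (1 − 0.13333) × (1 − 0.08316).
= 0.90043 × 0.88942 × 0.86667 × 0.91684 = 0.636362.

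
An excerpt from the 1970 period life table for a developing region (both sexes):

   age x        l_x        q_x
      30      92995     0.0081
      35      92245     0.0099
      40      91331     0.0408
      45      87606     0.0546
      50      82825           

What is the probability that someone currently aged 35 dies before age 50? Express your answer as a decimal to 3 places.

P(die before 50 | alive at 35) = 1 − l_50/l_35 = 1 − 82825/92245 = (9420)/92245 = 0.102119.

0.102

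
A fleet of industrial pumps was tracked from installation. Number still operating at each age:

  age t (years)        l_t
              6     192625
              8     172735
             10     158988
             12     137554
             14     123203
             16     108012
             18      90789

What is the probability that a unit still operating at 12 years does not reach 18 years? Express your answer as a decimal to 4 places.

0.3400

P(fail before 18 | operational at 12) = 1 − l_18/l_12 = 1 − 90789/137554 = (46765)/137554 = 0.339976.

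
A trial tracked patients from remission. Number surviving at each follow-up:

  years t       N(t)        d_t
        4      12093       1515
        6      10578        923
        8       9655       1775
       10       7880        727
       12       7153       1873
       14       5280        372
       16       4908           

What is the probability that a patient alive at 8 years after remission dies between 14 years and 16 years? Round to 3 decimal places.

0.039

This is the probability of reaching 14 but not 16, conditional on being alive at 8: (N(14) − N(16)) / N(8).
= (5280 − 4908) / 9655 = 372 / 9655 = 0.038529.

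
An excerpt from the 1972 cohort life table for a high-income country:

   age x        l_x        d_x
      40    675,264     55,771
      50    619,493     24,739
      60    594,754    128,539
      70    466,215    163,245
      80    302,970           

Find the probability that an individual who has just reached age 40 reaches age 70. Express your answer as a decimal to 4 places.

We want 30p40 = l_70/l_40.
The conditional survival probability is l_70/l_40 = 466,215/675,264 = 0.690419.

0.6904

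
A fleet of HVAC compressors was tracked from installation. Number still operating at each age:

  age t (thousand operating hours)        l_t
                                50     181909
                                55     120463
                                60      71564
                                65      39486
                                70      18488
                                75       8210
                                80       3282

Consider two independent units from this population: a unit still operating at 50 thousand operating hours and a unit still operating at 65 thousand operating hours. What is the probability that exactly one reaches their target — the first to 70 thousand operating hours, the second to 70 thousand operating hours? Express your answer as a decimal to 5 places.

0.47468

p₁ = l_70/l_50 = 18488/181909 = 0.101633; p₂ = l_70/l_65 = 18488/39486 = 0.468217.
P(exactly one) = p₁(1−p₂) + (1−p₁)p₂ = 0.054047 + 0.420631 = 0.474677.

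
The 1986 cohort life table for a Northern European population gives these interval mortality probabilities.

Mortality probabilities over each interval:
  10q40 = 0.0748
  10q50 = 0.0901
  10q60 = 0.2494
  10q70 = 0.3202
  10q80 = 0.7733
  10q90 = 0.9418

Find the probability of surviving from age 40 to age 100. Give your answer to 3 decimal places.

Survival from 40 to 100 is the product of surviving each interval: (1 − 0.0748) × (1 − 0.0901) × (1 − 0.2494) × (1 − 0.3202) × (1 − 0.7733) × (1 − 0.9418).
= 0.9252 × 0.9099 × 0.7506 × 0.6798 × 0.2267 × 0.0582 = 0.005668.

0.006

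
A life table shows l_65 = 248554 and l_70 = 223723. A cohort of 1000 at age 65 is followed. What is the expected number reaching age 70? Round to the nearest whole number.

The relevant probability is 223723/248554 = 0.900098.
Expected number = 1000 × 0.900098 = 900.

900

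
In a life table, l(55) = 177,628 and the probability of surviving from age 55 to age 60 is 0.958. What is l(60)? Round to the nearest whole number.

l(60) = l(55) × p = 177,628 × 0.958 = 170168.

170168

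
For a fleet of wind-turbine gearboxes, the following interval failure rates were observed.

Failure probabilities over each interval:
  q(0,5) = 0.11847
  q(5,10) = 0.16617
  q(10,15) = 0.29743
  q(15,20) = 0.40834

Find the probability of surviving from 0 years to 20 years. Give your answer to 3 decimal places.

Survival from 0 to 20 is the product of surviving each interval: (1 − 0.11847) × (1 − 0.16617) × (1 − 0.29743) × (1 − 0.40834).
= 0.88153 × 0.83383 × 0.70257 × 0.59166 = 0.305546.

0.306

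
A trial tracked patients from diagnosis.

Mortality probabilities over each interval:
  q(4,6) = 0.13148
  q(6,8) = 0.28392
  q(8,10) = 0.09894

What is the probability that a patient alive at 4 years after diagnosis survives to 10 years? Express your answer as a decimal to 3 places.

0.560

Survival from 4 to 10 is the product of surviving each interval: (1 − 0.13148) × (1 − 0.28392) × (1 − 0.09894).
= 0.86852 × 0.71608 × 0.90106 = 0.560396.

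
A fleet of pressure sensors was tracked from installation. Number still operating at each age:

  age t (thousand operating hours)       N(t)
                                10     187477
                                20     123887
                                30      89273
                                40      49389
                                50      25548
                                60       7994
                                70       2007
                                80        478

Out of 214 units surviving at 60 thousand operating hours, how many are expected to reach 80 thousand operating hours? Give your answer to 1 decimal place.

12.8

The relevant probability is 478/7994 = 0.059795.
Expected number = 214 × 0.059795 = 12.8.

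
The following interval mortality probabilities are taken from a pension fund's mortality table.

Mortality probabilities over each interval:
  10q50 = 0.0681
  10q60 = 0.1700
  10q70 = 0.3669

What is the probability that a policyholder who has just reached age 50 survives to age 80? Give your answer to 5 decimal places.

0.48969

Chaining the interval survival probabilities: (1 − 0.0681) × (1 − 0.1700) × (1 − 0.3669).
= 0.9319 × 0.8300 × 0.6331 = 0.489688.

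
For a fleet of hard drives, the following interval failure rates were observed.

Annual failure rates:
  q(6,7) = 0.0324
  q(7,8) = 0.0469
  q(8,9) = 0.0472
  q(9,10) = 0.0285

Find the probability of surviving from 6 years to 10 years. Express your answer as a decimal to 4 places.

0.8536

The overall survival probability is (1 − 0.0324) × (1 − 0.0469) × (1 − 0.0472) × (1 − 0.0285).
= 0.9676 × 0.9531 × 0.9528 × 0.9715 = 0.853648.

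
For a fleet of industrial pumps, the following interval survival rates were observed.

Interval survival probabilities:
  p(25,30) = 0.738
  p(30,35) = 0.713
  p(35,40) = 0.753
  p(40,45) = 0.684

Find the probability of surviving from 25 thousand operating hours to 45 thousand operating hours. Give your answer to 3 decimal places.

0.271

Survival from 25 to 45 is the product of surviving each interval: 0.738 × 0.713 × 0.753 × 0.684.
= 0.271017.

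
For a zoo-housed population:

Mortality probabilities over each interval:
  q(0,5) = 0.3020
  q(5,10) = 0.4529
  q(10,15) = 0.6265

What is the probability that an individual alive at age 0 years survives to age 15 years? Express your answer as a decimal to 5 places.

P(survive 0→15) = (1 − 0.3020) × (1 − 0.4529) × (1 − 0.6265).
= 0.6980 × 0.5471 × 0.3735 = 0.142631.

0.14263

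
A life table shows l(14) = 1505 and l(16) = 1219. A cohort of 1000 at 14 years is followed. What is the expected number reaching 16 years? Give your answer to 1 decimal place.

The relevant probability is 1219/1505 = 0.809967.
Expected number = 1000 × 0.809967 = 810.0.

810.0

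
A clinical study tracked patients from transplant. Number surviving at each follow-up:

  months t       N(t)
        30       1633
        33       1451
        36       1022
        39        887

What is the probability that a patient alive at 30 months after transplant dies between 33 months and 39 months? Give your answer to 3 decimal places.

0.345

This is the probability of reaching 33 but not 39, conditional on being alive at 30: (N(33) − N(39)) / N(30).
= (1451 − 887) / 1633 = 564 / 1633 = 0.345377.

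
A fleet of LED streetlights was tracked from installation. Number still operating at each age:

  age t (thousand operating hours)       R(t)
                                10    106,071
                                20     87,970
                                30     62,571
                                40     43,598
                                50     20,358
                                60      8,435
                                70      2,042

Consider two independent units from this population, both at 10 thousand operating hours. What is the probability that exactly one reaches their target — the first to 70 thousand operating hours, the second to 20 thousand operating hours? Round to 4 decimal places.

0.8167

p₁ = R(70)/R(10) = 2,042/106,071 = 0.019251; p₂ = R(20)/R(10) = 87,970/106,071 = 0.829350.
P(exactly one) = p₁(1−p₂) + (1−p₁)p₂ = 0.003285 + 0.813384 = 0.816669.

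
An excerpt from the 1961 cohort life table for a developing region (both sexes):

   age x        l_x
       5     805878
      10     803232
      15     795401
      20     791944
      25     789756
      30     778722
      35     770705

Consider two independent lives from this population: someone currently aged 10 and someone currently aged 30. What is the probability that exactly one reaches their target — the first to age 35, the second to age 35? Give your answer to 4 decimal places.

p₁ = l_35/l_10 = 770705/803232 = 0.959505; p₂ = l_35/l_30 = 770705/778722 = 0.989705.
P(exactly one) = p₁(1−p₂) + (1−p₁)p₂ = 0.009878 + 0.040078 = 0.049956.

0.0500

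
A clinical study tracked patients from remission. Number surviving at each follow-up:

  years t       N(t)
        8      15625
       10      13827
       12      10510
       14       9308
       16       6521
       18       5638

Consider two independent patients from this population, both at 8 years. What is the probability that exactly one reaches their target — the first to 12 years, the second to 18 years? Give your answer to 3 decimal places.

0.548

p₁ = N(12)/N(8) = 10510/15625 = 0.672640; p₂ = N(18)/N(8) = 5638/15625 = 0.360832.
P(exactly one) = p₁(1−p₂) + (1−p₁)p₂ = 0.429930 + 0.118122 = 0.548052.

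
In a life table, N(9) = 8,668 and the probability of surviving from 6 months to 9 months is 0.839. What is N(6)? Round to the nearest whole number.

10331

N(6) = N(9) / p = 8,668 / 0.839 = 10331.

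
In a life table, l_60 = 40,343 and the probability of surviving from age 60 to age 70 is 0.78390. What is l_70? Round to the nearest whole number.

l_70 = l_60 × p = 40,343 × 0.78390 = 31625.

31625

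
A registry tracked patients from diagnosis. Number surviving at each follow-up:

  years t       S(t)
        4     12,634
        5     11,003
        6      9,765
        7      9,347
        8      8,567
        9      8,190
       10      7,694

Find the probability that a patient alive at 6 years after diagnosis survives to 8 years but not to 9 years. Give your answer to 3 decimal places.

This is the probability of reaching 8 but not 9, conditional on being alive at 6: (S(8) − S(9)) / S(6).
= (8,567 − 8,190) / 9,765 = 377 / 9,765 = 0.038607.

0.039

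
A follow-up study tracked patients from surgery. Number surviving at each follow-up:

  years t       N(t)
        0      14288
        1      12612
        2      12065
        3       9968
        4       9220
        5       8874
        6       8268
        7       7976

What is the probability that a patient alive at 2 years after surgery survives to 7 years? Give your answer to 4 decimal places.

The conditional survival probability is N(7)/N(2) = 7976/12065 = 0.661086.

0.6611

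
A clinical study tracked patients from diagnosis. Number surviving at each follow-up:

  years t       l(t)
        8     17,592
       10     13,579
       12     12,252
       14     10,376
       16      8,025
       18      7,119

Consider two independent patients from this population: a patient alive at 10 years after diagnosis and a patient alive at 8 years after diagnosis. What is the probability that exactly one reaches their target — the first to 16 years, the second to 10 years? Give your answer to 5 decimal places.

p₁ = l(16)/l(10) = 8,025/13,579 = 0.590986; p₂ = l(10)/l(8) = 13,579/17,592 = 0.771885.
P(exactly one) = p₁(1−p₂) + (1−p₁)p₂ = 0.134813 + 0.315712 = 0.450525.

0.45052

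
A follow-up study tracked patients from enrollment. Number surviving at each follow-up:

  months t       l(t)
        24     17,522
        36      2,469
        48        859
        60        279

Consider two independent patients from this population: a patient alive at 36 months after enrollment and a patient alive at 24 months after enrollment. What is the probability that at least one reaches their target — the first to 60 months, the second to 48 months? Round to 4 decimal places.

p₁ = l(60)/l(36) = 279/2,469 = 0.113001; p₂ = l(48)/l(24) = 859/17,522 = 0.049024.
P(at least one) = 1 − (1−p₁)(1−p₂) = 1 − 0.886999 × 0.950976 = 0.156485.

0.1565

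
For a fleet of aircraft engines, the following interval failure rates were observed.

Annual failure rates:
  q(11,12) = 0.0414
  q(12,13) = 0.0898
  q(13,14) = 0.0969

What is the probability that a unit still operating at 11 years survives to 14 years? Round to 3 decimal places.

0.788

Survival from 11 to 14 is the product of surviving each interval: (1 − 0.0414) × (1 − 0.0898) × (1 − 0.0969).
= 0.9586 × 0.9102 × 0.9031 = 0.787971.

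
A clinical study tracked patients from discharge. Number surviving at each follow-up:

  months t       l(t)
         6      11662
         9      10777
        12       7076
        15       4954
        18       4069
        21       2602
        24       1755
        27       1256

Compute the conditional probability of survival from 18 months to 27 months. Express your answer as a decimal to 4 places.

The conditional survival probability is l(27)/l(18) = 1256/4069 = 0.308675.

0.3087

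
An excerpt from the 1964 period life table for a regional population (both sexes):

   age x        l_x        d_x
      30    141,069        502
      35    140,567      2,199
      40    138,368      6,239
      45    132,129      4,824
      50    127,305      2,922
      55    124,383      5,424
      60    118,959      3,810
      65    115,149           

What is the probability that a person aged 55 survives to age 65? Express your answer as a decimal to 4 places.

0.9258

We want 10p55 = l_65/l_55.
The conditional survival probability is l_65/l_55 = 115,149/124,383 = 0.925762.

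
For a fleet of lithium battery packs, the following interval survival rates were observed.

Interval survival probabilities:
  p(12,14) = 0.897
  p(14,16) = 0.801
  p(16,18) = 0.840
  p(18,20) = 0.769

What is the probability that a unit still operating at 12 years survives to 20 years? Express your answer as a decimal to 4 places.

0.4641

The overall survival probability is 0.897 × 0.801 × 0.840 × 0.769.
= 0.464120.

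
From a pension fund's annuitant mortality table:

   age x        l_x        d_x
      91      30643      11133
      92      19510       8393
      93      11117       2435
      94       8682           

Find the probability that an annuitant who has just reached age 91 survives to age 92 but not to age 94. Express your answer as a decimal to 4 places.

This is the probability of reaching 92 but not 94, conditional on being alive at 91: (l_92 − l_94) / l_91.
= (19510 − 8682) / 30643 = 10828 / 30643 = 0.353360.

0.3534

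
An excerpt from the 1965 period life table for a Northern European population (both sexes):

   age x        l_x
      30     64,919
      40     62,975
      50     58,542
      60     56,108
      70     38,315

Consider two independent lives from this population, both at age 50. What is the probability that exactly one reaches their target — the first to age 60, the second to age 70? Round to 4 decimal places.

p₁ = l_60/l_50 = 56,108/58,542 = 0.958423; p₂ = l_70/l_50 = 38,315/58,542 = 0.654487.
P(exactly one) = p₁(1−p₂) + (1−p₁)p₂ = 0.331148 + 0.027212 = 0.358359.

0.3584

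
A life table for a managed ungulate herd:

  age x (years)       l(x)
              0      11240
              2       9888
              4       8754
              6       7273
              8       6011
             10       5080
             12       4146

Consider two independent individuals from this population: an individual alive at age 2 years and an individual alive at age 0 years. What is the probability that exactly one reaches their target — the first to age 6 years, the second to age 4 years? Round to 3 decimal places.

0.369

p₁ = l(6)/l(2) = 7273/9888 = 0.735538; p₂ = l(4)/l(0) = 8754/11240 = 0.778826.
P(exactly one) = p₁(1−p₂) + (1−p₁)p₂ = 0.162682 + 0.205970 = 0.368652.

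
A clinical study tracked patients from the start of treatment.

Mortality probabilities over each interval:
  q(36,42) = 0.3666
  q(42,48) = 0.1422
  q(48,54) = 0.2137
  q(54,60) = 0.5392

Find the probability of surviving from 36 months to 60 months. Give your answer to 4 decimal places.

The overall survival probability is (1 − 0.3666) × (1 − 0.1422) × (1 − 0.2137) × (1 − 0.5392).
= 0.6334 × 0.8578 × 0.7863 × 0.4608 = 0.196863.

0.1969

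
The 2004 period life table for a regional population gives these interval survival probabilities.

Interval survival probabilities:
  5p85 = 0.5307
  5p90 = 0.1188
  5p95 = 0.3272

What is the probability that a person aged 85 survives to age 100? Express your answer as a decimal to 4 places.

0.0206

15p85 = 0.5307 × 0.1188 × 0.3272.
= 0.020629.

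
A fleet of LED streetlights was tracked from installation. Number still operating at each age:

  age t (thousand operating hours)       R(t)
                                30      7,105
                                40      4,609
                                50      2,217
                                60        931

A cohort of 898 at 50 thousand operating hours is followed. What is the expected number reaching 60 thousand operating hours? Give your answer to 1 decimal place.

The relevant probability is 931/2,217 = 0.419937.
Expected number = 898 × 0.419937 = 377.1.

377.1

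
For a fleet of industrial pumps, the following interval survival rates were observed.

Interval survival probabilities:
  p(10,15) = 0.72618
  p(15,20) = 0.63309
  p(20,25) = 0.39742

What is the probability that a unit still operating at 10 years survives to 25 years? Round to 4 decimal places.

0.1827

Chaining the interval survival probabilities: 0.72618 × 0.63309 × 0.39742.
= 0.182709.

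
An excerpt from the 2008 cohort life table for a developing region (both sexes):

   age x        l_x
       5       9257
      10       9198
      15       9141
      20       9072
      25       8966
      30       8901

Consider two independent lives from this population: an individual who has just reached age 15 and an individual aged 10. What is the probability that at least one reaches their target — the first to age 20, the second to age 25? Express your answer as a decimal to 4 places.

0.9998

p₁ = l_20/l_15 = 9072/9141 = 0.992452; p₂ = l_25/l_10 = 8966/9198 = 0.974777.
P(at least one) = 1 − (1−p₁)(1−p₂) = 1 − 0.007548 × 0.025223 = 0.999810.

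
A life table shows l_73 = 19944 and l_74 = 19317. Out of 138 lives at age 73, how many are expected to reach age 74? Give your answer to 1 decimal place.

The relevant probability is 19317/19944 = 0.968562.
Expected number = 138 × 0.968562 = 133.7.

133.7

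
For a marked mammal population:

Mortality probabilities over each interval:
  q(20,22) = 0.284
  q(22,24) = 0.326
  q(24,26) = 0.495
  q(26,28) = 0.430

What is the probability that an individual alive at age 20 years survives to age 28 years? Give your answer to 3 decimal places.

Survival from 20 to 28 is the product of surviving each interval: (1 − 0.284) × (1 − 0.326) × (1 − 0.495) × (1 − 0.430).
= 0.716 × 0.674 × 0.505 × 0.570 = 0.138912.

0.139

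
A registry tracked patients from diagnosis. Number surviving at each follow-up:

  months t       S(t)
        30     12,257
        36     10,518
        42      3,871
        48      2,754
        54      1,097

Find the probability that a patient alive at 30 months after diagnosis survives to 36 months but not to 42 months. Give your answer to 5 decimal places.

0.54230

This is the probability of reaching 36 but not 42, conditional on being alive at 30: (S(36) − S(42)) / S(30).
= (10,518 − 3,871) / 12,257 = 6,647 / 12,257 = 0.542302.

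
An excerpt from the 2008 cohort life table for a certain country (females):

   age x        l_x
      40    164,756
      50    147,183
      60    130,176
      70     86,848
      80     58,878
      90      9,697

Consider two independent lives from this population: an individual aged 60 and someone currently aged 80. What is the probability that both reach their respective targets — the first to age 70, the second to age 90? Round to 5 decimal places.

p₁ = l_70/l_60 = 86,848/130,176 = 0.667158; p₂ = l_90/l_80 = 9,697/58,878 = 0.164696.
P(both) = p₁ × p₂ = 0.667158 × 0.164696 = 0.109878.

0.10988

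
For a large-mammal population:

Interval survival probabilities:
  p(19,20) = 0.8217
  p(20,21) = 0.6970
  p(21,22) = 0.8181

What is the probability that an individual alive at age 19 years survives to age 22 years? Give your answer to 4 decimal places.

Chaining the interval survival probabilities: 0.8217 × 0.6970 × 0.8181.
= 0.468546.

0.4685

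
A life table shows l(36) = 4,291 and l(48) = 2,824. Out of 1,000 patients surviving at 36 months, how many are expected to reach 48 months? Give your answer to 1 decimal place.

658.1

The relevant probability is 2,824/4,291 = 0.658122.
Expected number = 1,000 × 0.658122 = 658.1.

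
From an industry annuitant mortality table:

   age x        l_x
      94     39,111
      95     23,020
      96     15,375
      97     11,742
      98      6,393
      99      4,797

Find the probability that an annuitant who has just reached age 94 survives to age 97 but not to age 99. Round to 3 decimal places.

We want 3|2q94 = (l_97 − l_99)/l_94.
This is the probability of reaching 97 but not 99, conditional on being alive at 94: (l_97 − l_99) / l_94.
= (11,742 − 4,797) / 39,111 = 6,945 / 39,111 = 0.177572.

0.178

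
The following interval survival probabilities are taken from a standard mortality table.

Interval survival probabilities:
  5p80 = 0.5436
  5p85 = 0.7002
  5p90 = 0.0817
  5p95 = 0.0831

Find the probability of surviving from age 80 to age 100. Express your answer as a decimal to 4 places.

0.0026

Survival from 80 to 100 is the product of surviving each interval: 0.5436 × 0.7002 × 0.0817 × 0.0831.
= 0.002584.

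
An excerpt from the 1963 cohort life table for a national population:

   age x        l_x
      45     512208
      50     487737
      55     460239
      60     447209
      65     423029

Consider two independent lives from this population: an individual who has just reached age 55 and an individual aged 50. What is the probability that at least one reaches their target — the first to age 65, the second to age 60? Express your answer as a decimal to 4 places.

0.9933

p₁ = l_65/l_55 = 423029/460239 = 0.919151; p₂ = l_60/l_50 = 447209/487737 = 0.916906.
P(at least one) = 1 − (1−p₁)(1−p₂) = 1 − 0.080849 × 0.083094 = 0.993282.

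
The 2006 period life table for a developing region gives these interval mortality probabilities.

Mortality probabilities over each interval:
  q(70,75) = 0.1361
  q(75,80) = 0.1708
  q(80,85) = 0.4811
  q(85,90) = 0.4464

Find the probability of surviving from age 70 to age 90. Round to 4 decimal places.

Survival from 70 to 90 is the product of surviving each interval: (1 − 0.1361) × (1 − 0.1708) × (1 − 0.4811) × (1 − 0.4464).
= 0.8639 × 0.8292 × 0.5189 × 0.5536 = 0.205780.

0.2058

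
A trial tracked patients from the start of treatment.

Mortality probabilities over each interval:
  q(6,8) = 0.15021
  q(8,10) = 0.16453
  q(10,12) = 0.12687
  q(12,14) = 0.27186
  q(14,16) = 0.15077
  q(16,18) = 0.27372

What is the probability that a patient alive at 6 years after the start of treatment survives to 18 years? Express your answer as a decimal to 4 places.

The overall survival probability is (1 − 0.15021) × (1 − 0.16453) × (1 − 0.12687) × (1 − 0.27186) × (1 − 0.15077) × (1 − 0.27372).
= 0.84979 × 0.83547 × 0.87313 × 0.72814 × 0.84923 × 0.72628 = 0.278398.

0.2784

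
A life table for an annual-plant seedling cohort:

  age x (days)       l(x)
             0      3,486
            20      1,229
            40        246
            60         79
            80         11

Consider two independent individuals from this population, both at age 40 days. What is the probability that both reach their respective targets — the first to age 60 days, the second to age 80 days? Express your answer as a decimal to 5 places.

p₁ = l(60)/l(40) = 79/246 = 0.321138; p₂ = l(80)/l(40) = 11/246 = 0.044715.
P(both) = p₁ × p₂ = 0.321138 × 0.044715 = 0.014360.

0.01436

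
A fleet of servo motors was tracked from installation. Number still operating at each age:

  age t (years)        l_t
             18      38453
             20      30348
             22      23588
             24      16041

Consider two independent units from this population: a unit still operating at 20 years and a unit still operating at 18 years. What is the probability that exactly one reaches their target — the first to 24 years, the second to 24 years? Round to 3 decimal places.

0.505

p₁ = l_24/l_20 = 16041/30348 = 0.528569; p₂ = l_24/l_18 = 16041/38453 = 0.417159.
P(exactly one) = p₁(1−p₂) + (1−p₁)p₂ = 0.308072 + 0.196662 = 0.504733.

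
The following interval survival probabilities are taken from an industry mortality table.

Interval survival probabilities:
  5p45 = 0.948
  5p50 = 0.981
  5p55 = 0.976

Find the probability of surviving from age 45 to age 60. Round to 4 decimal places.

15p45 = 0.948 × 0.981 × 0.976.
= 0.907668.

0.9077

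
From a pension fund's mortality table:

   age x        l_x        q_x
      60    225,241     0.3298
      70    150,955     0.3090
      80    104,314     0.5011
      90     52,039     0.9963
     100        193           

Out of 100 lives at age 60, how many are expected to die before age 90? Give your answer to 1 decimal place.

The relevant probability is 1 − 52,039/225,241 = 0.768963.
Expected number = 100 × 0.768963 = 76.9.

76.9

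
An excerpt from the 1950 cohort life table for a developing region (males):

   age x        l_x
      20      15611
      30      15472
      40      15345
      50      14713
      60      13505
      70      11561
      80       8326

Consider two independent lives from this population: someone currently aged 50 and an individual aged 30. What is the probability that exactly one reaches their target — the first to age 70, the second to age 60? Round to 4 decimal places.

0.2869

p₁ = l_70/l_50 = 11561/14713 = 0.785768; p₂ = l_60/l_30 = 13505/15472 = 0.872867.
P(exactly one) = p₁(1−p₂) + (1−p₁)p₂ = 0.099897 + 0.186996 = 0.286893.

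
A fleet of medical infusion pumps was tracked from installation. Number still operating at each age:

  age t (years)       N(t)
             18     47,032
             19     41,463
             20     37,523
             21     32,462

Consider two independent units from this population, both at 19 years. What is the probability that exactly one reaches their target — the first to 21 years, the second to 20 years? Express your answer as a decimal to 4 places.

0.2709

p₁ = N(21)/N(19) = 32,462/41,463 = 0.782915; p₂ = N(20)/N(19) = 37,523/41,463 = 0.904976.
P(exactly one) = p₁(1−p₂) + (1−p₁)p₂ = 0.074396 + 0.196457 = 0.270852.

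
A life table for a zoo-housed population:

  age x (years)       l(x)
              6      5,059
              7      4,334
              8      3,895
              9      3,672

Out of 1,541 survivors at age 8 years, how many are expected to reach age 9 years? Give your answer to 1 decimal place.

1452.8

The relevant probability is 3,672/3,895 = 0.942747.
Expected number = 1,541 × 0.942747 = 1452.8.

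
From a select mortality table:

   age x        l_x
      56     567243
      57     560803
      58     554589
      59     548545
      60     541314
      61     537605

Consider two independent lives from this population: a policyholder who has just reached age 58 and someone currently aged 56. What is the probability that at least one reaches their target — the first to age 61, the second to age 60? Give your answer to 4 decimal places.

0.9986

p₁ = l_61/l_58 = 537605/554589 = 0.969376; p₂ = l_60/l_56 = 541314/567243 = 0.954289.
P(at least one) = 1 − (1−p₁)(1−p₂) = 1 − 0.030624 × 0.045711 = 0.998600.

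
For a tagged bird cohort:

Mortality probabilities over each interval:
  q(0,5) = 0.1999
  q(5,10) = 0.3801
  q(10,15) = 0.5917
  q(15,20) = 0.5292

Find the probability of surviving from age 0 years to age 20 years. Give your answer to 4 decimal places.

0.0953

The overall survival probability is (1 − 0.1999) × (1 − 0.3801) × (1 − 0.5917) × (1 − 0.5292).
= 0.8001 × 0.6199 × 0.4083 × 0.4708 = 0.095341.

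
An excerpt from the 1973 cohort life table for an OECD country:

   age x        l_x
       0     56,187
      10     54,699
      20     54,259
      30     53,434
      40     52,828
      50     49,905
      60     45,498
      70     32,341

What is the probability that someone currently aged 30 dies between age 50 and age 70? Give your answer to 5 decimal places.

We want 20|20q30 = (l_50 − l_70)/l_30.
This is the probability of reaching 50 but not 70, conditional on being alive at 30: (l_50 − l_70) / l_30.
= (49,905 − 32,341) / 53,434 = 17,564 / 53,434 = 0.328705.

0.32870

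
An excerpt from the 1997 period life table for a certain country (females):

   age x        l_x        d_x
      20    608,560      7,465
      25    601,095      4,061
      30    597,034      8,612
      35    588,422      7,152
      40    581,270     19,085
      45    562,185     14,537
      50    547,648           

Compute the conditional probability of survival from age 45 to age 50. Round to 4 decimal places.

0.9741

The conditional survival probability is l_50/l_45 = 547,648/562,185 = 0.974142.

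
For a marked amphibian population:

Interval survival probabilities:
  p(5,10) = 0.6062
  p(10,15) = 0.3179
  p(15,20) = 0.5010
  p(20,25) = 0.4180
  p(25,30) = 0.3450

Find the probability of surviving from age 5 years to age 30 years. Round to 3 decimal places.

P(survive 5→30) = 0.6062 × 0.3179 × 0.5010 × 0.4180 × 0.3450.
= 0.013923.

0.014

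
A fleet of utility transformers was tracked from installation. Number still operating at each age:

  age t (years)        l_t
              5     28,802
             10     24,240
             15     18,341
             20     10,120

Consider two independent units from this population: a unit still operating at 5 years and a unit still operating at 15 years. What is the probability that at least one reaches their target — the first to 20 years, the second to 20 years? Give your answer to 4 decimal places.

p₁ = l_20/l_5 = 10,120/28,802 = 0.351364; p₂ = l_20/l_15 = 10,120/18,341 = 0.551769.
P(at least one) = 1 − (1−p₁)(1−p₂) = 1 − 0.648636 × 0.448231 = 0.709261.

0.7093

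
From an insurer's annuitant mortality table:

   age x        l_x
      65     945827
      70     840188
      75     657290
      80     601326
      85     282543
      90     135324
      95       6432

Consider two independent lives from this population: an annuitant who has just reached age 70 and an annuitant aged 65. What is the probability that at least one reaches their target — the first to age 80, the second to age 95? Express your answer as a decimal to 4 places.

0.7176

p₁ = l_80/l_70 = 601326/840188 = 0.715704; p₂ = l_95/l_65 = 6432/945827 = 0.006800.
P(at least one) = 1 − (1−p₁)(1−p₂) = 1 − 0.284296 × 0.993200 = 0.717637.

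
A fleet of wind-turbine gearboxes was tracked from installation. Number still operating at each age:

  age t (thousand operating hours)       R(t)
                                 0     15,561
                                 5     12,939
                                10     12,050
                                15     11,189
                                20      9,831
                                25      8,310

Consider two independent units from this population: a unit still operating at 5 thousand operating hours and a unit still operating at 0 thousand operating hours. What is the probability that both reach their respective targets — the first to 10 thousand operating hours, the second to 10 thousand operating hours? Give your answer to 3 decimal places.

p₁ = R(10)/R(5) = 12,050/12,939 = 0.931293; p₂ = R(10)/R(0) = 12,050/15,561 = 0.774372.
P(both) = p₁ × p₂ = 0.931293 × 0.774372 = 0.721167.

0.721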